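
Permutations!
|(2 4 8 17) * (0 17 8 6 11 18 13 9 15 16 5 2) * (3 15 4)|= 30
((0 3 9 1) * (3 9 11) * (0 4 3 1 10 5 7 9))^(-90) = (1 3)(4 11)(5 9)(7 10)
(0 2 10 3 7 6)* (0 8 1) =(0 2 10 3 7 6 8 1) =[2, 0, 10, 7, 4, 5, 8, 6, 1, 9, 3]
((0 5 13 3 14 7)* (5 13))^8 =(0 14 13 7 3)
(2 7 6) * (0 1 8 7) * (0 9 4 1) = (1 8 7 6 2 9 4) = [0, 8, 9, 3, 1, 5, 2, 6, 7, 4]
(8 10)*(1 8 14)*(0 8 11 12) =(0 8 10 14 1 11 12) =[8, 11, 2, 3, 4, 5, 6, 7, 10, 9, 14, 12, 0, 13, 1]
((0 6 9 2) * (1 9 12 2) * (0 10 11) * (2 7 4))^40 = ((0 6 12 7 4 2 10 11)(1 9))^40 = (12)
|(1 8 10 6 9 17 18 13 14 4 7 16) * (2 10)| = |(1 8 2 10 6 9 17 18 13 14 4 7 16)| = 13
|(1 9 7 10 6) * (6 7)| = 6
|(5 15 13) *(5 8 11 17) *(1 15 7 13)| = 6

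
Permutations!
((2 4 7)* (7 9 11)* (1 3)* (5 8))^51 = (1 3)(2 4 9 11 7)(5 8)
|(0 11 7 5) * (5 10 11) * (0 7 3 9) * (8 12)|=14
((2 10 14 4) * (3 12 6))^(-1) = (2 4 14 10)(3 6 12)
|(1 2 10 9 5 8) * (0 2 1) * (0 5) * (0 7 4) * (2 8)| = |(0 8 5 2 10 9 7 4)| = 8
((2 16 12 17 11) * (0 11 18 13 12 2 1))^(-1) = ((0 11 1)(2 16)(12 17 18 13))^(-1) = (0 1 11)(2 16)(12 13 18 17)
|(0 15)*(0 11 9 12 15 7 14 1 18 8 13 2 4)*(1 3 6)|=|(0 7 14 3 6 1 18 8 13 2 4)(9 12 15 11)|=44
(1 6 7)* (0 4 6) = (0 4 6 7 1) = [4, 0, 2, 3, 6, 5, 7, 1]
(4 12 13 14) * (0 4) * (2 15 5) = (0 4 12 13 14)(2 15 5) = [4, 1, 15, 3, 12, 2, 6, 7, 8, 9, 10, 11, 13, 14, 0, 5]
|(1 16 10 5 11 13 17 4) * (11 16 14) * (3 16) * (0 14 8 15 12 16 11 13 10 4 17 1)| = 36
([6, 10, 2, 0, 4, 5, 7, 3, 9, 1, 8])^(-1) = (0 3 7 6)(1 9 8 10)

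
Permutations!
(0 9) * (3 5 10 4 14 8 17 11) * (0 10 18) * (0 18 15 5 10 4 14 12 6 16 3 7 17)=[9, 1, 2, 10, 12, 15, 16, 17, 0, 4, 14, 7, 6, 13, 8, 5, 3, 11, 18]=(18)(0 9 4 12 6 16 3 10 14 8)(5 15)(7 17 11)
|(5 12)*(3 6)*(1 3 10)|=4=|(1 3 6 10)(5 12)|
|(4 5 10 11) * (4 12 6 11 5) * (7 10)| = 3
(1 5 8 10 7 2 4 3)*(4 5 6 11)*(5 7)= (1 6 11 4 3)(2 7)(5 8 10)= [0, 6, 7, 1, 3, 8, 11, 2, 10, 9, 5, 4]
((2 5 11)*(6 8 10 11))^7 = (2 5 6 8 10 11)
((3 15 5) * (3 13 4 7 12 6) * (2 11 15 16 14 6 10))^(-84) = (16)(2 7 5)(4 15 10)(11 12 13)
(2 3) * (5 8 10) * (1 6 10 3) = [0, 6, 1, 2, 4, 8, 10, 7, 3, 9, 5] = (1 6 10 5 8 3 2)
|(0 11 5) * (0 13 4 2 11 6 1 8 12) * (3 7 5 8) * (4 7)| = 9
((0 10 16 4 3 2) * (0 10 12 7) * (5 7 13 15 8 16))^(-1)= (0 7 5 10 2 3 4 16 8 15 13 12)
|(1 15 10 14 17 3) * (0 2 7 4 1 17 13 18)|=|(0 2 7 4 1 15 10 14 13 18)(3 17)|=10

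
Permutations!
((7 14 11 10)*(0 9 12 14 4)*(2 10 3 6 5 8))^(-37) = ((0 9 12 14 11 3 6 5 8 2 10 7 4))^(-37) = (0 12 11 6 8 10 4 9 14 3 5 2 7)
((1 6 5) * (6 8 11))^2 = ((1 8 11 6 5))^2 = (1 11 5 8 6)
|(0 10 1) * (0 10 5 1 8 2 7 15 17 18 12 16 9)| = |(0 5 1 10 8 2 7 15 17 18 12 16 9)| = 13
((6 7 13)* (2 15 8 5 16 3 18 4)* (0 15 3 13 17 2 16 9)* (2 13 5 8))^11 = (0 2 18 16 9 15 3 4 5)(6 13 17 7)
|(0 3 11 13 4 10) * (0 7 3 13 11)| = 6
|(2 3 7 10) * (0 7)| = 5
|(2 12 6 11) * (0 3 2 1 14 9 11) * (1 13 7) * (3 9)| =11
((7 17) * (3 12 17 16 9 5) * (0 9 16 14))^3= (0 3 7 9 12 14 5 17)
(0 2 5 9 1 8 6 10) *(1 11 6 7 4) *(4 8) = (0 2 5 9 11 6 10)(1 4)(7 8) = [2, 4, 5, 3, 1, 9, 10, 8, 7, 11, 0, 6]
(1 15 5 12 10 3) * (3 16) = [0, 15, 2, 1, 4, 12, 6, 7, 8, 9, 16, 11, 10, 13, 14, 5, 3] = (1 15 5 12 10 16 3)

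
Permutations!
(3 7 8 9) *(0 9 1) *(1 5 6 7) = (0 9 3 1)(5 6 7 8) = [9, 0, 2, 1, 4, 6, 7, 8, 5, 3]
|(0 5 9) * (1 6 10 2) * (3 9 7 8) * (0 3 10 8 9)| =|(0 5 7 9 3)(1 6 8 10 2)| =5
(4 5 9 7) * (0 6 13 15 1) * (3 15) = [6, 0, 2, 15, 5, 9, 13, 4, 8, 7, 10, 11, 12, 3, 14, 1] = (0 6 13 3 15 1)(4 5 9 7)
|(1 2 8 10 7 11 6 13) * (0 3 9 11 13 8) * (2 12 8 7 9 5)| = 36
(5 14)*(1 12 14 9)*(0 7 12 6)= (0 7 12 14 5 9 1 6)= [7, 6, 2, 3, 4, 9, 0, 12, 8, 1, 10, 11, 14, 13, 5]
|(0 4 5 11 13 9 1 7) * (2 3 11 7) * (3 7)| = 10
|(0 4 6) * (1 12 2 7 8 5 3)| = |(0 4 6)(1 12 2 7 8 5 3)| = 21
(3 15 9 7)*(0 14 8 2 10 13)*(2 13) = (0 14 8 13)(2 10)(3 15 9 7) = [14, 1, 10, 15, 4, 5, 6, 3, 13, 7, 2, 11, 12, 0, 8, 9]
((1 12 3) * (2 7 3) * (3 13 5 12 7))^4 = (1 12 7 2 13 3 5)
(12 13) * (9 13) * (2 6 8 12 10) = (2 6 8 12 9 13 10) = [0, 1, 6, 3, 4, 5, 8, 7, 12, 13, 2, 11, 9, 10]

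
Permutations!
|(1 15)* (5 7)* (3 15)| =|(1 3 15)(5 7)| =6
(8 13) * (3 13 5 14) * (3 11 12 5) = (3 13 8)(5 14 11 12) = [0, 1, 2, 13, 4, 14, 6, 7, 3, 9, 10, 12, 5, 8, 11]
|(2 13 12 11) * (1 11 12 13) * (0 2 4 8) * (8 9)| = 7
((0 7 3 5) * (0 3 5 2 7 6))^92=((0 6)(2 7 5 3))^92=(7)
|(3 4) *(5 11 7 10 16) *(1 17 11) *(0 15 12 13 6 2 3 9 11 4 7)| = 16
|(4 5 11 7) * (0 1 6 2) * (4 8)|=20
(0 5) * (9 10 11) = (0 5)(9 10 11) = [5, 1, 2, 3, 4, 0, 6, 7, 8, 10, 11, 9]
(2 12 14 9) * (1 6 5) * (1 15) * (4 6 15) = (1 15)(2 12 14 9)(4 6 5) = [0, 15, 12, 3, 6, 4, 5, 7, 8, 2, 10, 11, 14, 13, 9, 1]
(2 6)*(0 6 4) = (0 6 2 4) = [6, 1, 4, 3, 0, 5, 2]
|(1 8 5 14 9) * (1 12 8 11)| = |(1 11)(5 14 9 12 8)| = 10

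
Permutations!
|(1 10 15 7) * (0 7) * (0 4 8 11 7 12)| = 14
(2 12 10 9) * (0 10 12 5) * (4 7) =(12)(0 10 9 2 5)(4 7) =[10, 1, 5, 3, 7, 0, 6, 4, 8, 2, 9, 11, 12]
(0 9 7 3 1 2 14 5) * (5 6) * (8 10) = [9, 2, 14, 1, 4, 0, 5, 3, 10, 7, 8, 11, 12, 13, 6] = (0 9 7 3 1 2 14 6 5)(8 10)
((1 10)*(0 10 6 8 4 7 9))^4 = ((0 10 1 6 8 4 7 9))^4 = (0 8)(1 7)(4 10)(6 9)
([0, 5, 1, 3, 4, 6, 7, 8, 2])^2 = [0, 6, 5, 3, 4, 7, 8, 2, 1]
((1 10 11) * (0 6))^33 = ((0 6)(1 10 11))^33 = (11)(0 6)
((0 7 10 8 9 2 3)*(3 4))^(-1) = (0 3 4 2 9 8 10 7)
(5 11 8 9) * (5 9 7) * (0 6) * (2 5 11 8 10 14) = (0 6)(2 5 8 7 11 10 14) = [6, 1, 5, 3, 4, 8, 0, 11, 7, 9, 14, 10, 12, 13, 2]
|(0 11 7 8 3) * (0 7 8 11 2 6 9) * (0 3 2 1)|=|(0 1)(2 6 9 3 7 11 8)|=14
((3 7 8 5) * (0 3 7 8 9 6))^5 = ((0 3 8 5 7 9 6))^5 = (0 9 5 3 6 7 8)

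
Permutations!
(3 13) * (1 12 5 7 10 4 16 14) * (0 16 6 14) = (0 16)(1 12 5 7 10 4 6 14)(3 13) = [16, 12, 2, 13, 6, 7, 14, 10, 8, 9, 4, 11, 5, 3, 1, 15, 0]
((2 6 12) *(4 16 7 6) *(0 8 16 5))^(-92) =(0 4 12 7 8 5 2 6 16)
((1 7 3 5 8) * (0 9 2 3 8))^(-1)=(0 5 3 2 9)(1 8 7)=((0 9 2 3 5)(1 7 8))^(-1)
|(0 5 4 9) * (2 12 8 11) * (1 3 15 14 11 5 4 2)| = 60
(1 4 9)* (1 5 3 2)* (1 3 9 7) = (1 4 7)(2 3)(5 9) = [0, 4, 3, 2, 7, 9, 6, 1, 8, 5]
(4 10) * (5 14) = [0, 1, 2, 3, 10, 14, 6, 7, 8, 9, 4, 11, 12, 13, 5] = (4 10)(5 14)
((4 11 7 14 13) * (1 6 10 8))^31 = ((1 6 10 8)(4 11 7 14 13))^31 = (1 8 10 6)(4 11 7 14 13)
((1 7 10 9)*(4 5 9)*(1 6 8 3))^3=(1 4 6)(3 10 9)(5 8 7)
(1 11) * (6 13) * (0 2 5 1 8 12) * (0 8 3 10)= (0 2 5 1 11 3 10)(6 13)(8 12)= [2, 11, 5, 10, 4, 1, 13, 7, 12, 9, 0, 3, 8, 6]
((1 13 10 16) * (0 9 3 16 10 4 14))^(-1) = ((0 9 3 16 1 13 4 14))^(-1) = (0 14 4 13 1 16 3 9)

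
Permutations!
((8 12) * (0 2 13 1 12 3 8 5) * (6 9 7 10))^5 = ((0 2 13 1 12 5)(3 8)(6 9 7 10))^5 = (0 5 12 1 13 2)(3 8)(6 9 7 10)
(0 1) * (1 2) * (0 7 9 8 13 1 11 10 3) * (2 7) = (0 7 9 8 13 1 2 11 10 3) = [7, 2, 11, 0, 4, 5, 6, 9, 13, 8, 3, 10, 12, 1]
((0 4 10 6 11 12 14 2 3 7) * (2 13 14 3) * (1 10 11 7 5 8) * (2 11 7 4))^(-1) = (0 7 4 6 10 1 8 5 3 12 11 2)(13 14)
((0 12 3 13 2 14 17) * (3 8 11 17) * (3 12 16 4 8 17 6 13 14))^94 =((0 16 4 8 11 6 13 2 3 14 12 17))^94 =(0 12 3 13 11 4)(2 6 8 16 17 14)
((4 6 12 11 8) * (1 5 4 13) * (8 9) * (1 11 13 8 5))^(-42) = ((4 6 12 13 11 9 5))^(-42) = (13)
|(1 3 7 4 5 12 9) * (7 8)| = 8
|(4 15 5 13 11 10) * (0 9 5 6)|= 9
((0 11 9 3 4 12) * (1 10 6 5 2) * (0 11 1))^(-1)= ((0 1 10 6 5 2)(3 4 12 11 9))^(-1)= (0 2 5 6 10 1)(3 9 11 12 4)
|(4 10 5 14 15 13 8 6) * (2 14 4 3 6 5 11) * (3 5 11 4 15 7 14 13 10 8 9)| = 22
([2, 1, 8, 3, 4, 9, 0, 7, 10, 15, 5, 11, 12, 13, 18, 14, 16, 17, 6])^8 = (0 18 15 5 8)(2 6 14 9 10)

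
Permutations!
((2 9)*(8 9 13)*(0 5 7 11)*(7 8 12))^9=((0 5 8 9 2 13 12 7 11))^9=(13)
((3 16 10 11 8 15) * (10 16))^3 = (16)(3 8 10 15 11)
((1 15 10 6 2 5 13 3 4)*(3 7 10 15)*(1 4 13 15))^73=((1 3 13 7 10 6 2 5 15))^73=(1 3 13 7 10 6 2 5 15)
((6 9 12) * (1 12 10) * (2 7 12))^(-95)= (1 12 10 7 9 2 6)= ((1 2 7 12 6 9 10))^(-95)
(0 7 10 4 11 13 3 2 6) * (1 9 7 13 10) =(0 13 3 2 6)(1 9 7)(4 11 10) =[13, 9, 6, 2, 11, 5, 0, 1, 8, 7, 4, 10, 12, 3]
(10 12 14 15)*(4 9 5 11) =(4 9 5 11)(10 12 14 15) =[0, 1, 2, 3, 9, 11, 6, 7, 8, 5, 12, 4, 14, 13, 15, 10]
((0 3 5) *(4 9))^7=(0 3 5)(4 9)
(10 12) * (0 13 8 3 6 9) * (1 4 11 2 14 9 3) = (0 13 8 1 4 11 2 14 9)(3 6)(10 12) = [13, 4, 14, 6, 11, 5, 3, 7, 1, 0, 12, 2, 10, 8, 9]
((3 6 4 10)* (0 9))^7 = ((0 9)(3 6 4 10))^7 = (0 9)(3 10 4 6)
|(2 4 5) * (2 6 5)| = 2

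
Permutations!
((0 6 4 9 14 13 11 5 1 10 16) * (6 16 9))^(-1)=((0 16)(1 10 9 14 13 11 5)(4 6))^(-1)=(0 16)(1 5 11 13 14 9 10)(4 6)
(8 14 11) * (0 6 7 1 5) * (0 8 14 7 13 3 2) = (0 6 13 3 2)(1 5 8 7)(11 14) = [6, 5, 0, 2, 4, 8, 13, 1, 7, 9, 10, 14, 12, 3, 11]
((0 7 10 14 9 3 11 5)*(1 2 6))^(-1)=(0 5 11 3 9 14 10 7)(1 6 2)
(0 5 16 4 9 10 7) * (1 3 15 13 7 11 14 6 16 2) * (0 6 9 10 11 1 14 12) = (0 5 2 14 9 11 12)(1 3 15 13 7 6 16 4 10) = [5, 3, 14, 15, 10, 2, 16, 6, 8, 11, 1, 12, 0, 7, 9, 13, 4]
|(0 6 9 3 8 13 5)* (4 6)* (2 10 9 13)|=5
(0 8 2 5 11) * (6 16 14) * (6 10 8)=[6, 1, 5, 3, 4, 11, 16, 7, 2, 9, 8, 0, 12, 13, 10, 15, 14]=(0 6 16 14 10 8 2 5 11)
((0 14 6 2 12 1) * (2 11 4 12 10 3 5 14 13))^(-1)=(0 1 12 4 11 6 14 5 3 10 2 13)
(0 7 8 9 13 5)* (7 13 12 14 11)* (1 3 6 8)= (0 13 5)(1 3 6 8 9 12 14 11 7)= [13, 3, 2, 6, 4, 0, 8, 1, 9, 12, 10, 7, 14, 5, 11]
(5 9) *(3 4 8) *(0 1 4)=[1, 4, 2, 0, 8, 9, 6, 7, 3, 5]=(0 1 4 8 3)(5 9)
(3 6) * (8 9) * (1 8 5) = (1 8 9 5)(3 6) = [0, 8, 2, 6, 4, 1, 3, 7, 9, 5]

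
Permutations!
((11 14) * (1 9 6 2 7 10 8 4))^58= (14)(1 6 7 8)(2 10 4 9)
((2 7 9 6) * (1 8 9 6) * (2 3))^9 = (9)(2 7 6 3)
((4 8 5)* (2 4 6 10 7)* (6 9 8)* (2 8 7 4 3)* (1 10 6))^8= (1 4 10)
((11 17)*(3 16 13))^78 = ((3 16 13)(11 17))^78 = (17)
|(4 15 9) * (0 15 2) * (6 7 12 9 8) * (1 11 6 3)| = |(0 15 8 3 1 11 6 7 12 9 4 2)| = 12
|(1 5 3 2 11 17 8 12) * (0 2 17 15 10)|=|(0 2 11 15 10)(1 5 3 17 8 12)|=30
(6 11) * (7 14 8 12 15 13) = (6 11)(7 14 8 12 15 13) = [0, 1, 2, 3, 4, 5, 11, 14, 12, 9, 10, 6, 15, 7, 8, 13]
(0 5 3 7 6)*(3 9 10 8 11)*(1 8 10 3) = [5, 8, 2, 7, 4, 9, 0, 6, 11, 3, 10, 1] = (0 5 9 3 7 6)(1 8 11)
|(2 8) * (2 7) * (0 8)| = 4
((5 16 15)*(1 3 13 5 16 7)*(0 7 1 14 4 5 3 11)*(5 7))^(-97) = ((0 5 1 11)(3 13)(4 7 14)(15 16))^(-97) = (0 11 1 5)(3 13)(4 14 7)(15 16)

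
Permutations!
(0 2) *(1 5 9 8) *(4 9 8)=(0 2)(1 5 8)(4 9)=[2, 5, 0, 3, 9, 8, 6, 7, 1, 4]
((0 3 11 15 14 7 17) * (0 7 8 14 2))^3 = (0 15 3 2 11)(7 17)(8 14)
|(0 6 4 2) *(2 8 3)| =6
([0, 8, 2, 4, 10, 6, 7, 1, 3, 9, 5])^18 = (1 3 10 6)(4 5 7 8)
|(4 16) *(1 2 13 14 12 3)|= 6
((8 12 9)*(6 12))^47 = ((6 12 9 8))^47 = (6 8 9 12)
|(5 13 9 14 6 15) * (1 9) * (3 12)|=|(1 9 14 6 15 5 13)(3 12)|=14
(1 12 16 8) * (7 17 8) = (1 12 16 7 17 8) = [0, 12, 2, 3, 4, 5, 6, 17, 1, 9, 10, 11, 16, 13, 14, 15, 7, 8]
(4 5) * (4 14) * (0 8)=(0 8)(4 5 14)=[8, 1, 2, 3, 5, 14, 6, 7, 0, 9, 10, 11, 12, 13, 4]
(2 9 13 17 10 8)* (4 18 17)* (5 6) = (2 9 13 4 18 17 10 8)(5 6) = [0, 1, 9, 3, 18, 6, 5, 7, 2, 13, 8, 11, 12, 4, 14, 15, 16, 10, 17]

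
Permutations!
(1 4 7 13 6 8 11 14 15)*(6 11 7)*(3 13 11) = [0, 4, 2, 13, 6, 5, 8, 11, 7, 9, 10, 14, 12, 3, 15, 1] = (1 4 6 8 7 11 14 15)(3 13)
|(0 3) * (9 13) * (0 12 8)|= 4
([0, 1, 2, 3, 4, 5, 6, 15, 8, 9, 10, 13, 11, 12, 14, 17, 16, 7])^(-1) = (7 17 15)(11 12 13)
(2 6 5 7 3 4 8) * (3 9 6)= [0, 1, 3, 4, 8, 7, 5, 9, 2, 6]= (2 3 4 8)(5 7 9 6)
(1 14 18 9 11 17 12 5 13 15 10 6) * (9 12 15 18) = (1 14 9 11 17 15 10 6)(5 13 18 12) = [0, 14, 2, 3, 4, 13, 1, 7, 8, 11, 6, 17, 5, 18, 9, 10, 16, 15, 12]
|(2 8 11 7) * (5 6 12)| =|(2 8 11 7)(5 6 12)| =12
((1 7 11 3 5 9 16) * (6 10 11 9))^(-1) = (1 16 9 7)(3 11 10 6 5)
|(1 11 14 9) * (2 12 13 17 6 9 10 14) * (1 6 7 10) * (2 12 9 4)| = |(1 11 12 13 17 7 10 14)(2 9 6 4)| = 8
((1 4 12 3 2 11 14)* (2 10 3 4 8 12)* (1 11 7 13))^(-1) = (1 13 7 2 4 12 8)(3 10)(11 14)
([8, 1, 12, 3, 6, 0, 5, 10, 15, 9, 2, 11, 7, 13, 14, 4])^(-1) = [5, 1, 10, 3, 15, 6, 4, 12, 0, 9, 7, 11, 2, 13, 14, 8]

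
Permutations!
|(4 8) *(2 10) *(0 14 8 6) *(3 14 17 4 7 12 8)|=|(0 17 4 6)(2 10)(3 14)(7 12 8)|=12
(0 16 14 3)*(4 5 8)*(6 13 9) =[16, 1, 2, 0, 5, 8, 13, 7, 4, 6, 10, 11, 12, 9, 3, 15, 14] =(0 16 14 3)(4 5 8)(6 13 9)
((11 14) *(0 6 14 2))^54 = (0 2 11 14 6)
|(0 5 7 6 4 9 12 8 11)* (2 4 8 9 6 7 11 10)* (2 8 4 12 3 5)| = 14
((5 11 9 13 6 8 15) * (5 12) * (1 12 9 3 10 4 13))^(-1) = ((1 12 5 11 3 10 4 13 6 8 15 9))^(-1) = (1 9 15 8 6 13 4 10 3 11 5 12)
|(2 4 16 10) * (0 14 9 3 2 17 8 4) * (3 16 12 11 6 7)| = |(0 14 9 16 10 17 8 4 12 11 6 7 3 2)| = 14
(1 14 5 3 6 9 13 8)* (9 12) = (1 14 5 3 6 12 9 13 8) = [0, 14, 2, 6, 4, 3, 12, 7, 1, 13, 10, 11, 9, 8, 5]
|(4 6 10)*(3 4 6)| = 2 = |(3 4)(6 10)|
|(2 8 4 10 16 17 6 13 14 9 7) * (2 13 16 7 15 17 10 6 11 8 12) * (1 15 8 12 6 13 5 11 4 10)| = |(1 15 17 4 13 14 9 8 10 7 5 11 12 2 6 16)| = 16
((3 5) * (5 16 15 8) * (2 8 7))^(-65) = ((2 8 5 3 16 15 7))^(-65) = (2 15 3 8 7 16 5)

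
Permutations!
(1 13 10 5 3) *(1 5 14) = (1 13 10 14)(3 5) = [0, 13, 2, 5, 4, 3, 6, 7, 8, 9, 14, 11, 12, 10, 1]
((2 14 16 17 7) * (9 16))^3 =(2 16)(7 9)(14 17)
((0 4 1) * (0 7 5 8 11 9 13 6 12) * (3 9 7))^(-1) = ((0 4 1 3 9 13 6 12)(5 8 11 7))^(-1) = (0 12 6 13 9 3 1 4)(5 7 11 8)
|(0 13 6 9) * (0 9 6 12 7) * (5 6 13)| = 6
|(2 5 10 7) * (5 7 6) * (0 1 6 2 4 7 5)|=|(0 1 6)(2 5 10)(4 7)|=6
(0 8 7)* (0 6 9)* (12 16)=(0 8 7 6 9)(12 16)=[8, 1, 2, 3, 4, 5, 9, 6, 7, 0, 10, 11, 16, 13, 14, 15, 12]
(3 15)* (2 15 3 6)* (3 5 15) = [0, 1, 3, 5, 4, 15, 2, 7, 8, 9, 10, 11, 12, 13, 14, 6] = (2 3 5 15 6)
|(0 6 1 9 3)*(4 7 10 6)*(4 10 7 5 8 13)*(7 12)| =|(0 10 6 1 9 3)(4 5 8 13)(7 12)| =12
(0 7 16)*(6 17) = [7, 1, 2, 3, 4, 5, 17, 16, 8, 9, 10, 11, 12, 13, 14, 15, 0, 6] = (0 7 16)(6 17)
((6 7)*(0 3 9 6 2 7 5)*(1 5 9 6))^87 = ((0 3 6 9 1 5)(2 7))^87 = (0 9)(1 3)(2 7)(5 6)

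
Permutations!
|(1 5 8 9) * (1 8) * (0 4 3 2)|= |(0 4 3 2)(1 5)(8 9)|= 4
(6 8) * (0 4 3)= (0 4 3)(6 8)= [4, 1, 2, 0, 3, 5, 8, 7, 6]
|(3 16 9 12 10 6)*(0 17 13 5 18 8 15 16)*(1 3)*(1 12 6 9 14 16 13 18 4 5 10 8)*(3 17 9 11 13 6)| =12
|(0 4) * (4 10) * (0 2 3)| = 5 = |(0 10 4 2 3)|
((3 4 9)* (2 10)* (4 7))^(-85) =(2 10)(3 9 4 7)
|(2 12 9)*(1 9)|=4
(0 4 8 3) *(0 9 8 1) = (0 4 1)(3 9 8) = [4, 0, 2, 9, 1, 5, 6, 7, 3, 8]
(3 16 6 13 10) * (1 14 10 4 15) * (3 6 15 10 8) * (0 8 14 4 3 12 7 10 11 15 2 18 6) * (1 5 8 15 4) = (0 15 5 8 12 7 10)(2 18 6 13 3 16)(4 11) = [15, 1, 18, 16, 11, 8, 13, 10, 12, 9, 0, 4, 7, 3, 14, 5, 2, 17, 6]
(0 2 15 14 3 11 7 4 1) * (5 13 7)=[2, 0, 15, 11, 1, 13, 6, 4, 8, 9, 10, 5, 12, 7, 3, 14]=(0 2 15 14 3 11 5 13 7 4 1)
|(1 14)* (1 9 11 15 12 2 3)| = 8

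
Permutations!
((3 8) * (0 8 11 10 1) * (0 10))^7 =((0 8 3 11)(1 10))^7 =(0 11 3 8)(1 10)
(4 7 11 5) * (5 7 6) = [0, 1, 2, 3, 6, 4, 5, 11, 8, 9, 10, 7] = (4 6 5)(7 11)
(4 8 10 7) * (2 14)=(2 14)(4 8 10 7)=[0, 1, 14, 3, 8, 5, 6, 4, 10, 9, 7, 11, 12, 13, 2]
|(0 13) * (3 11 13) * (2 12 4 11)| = |(0 3 2 12 4 11 13)| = 7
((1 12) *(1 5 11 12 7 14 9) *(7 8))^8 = ((1 8 7 14 9)(5 11 12))^8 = (1 14 8 9 7)(5 12 11)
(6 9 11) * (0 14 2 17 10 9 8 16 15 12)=(0 14 2 17 10 9 11 6 8 16 15 12)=[14, 1, 17, 3, 4, 5, 8, 7, 16, 11, 9, 6, 0, 13, 2, 12, 15, 10]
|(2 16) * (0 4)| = 2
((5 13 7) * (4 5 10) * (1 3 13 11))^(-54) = (1 13 10 5)(3 7 4 11) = ((1 3 13 7 10 4 5 11))^(-54)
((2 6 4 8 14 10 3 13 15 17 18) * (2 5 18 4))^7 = ((2 6)(3 13 15 17 4 8 14 10)(5 18))^7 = (2 6)(3 10 14 8 4 17 15 13)(5 18)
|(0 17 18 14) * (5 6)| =4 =|(0 17 18 14)(5 6)|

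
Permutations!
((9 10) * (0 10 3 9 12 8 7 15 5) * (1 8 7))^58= (0 15 12)(5 7 10)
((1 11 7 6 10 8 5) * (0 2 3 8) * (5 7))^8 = ((0 2 3 8 7 6 10)(1 11 5))^8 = (0 2 3 8 7 6 10)(1 5 11)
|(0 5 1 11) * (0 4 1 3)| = 3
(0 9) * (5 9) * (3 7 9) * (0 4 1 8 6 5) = (1 8 6 5 3 7 9 4) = [0, 8, 2, 7, 1, 3, 5, 9, 6, 4]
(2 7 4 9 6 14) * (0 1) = (0 1)(2 7 4 9 6 14) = [1, 0, 7, 3, 9, 5, 14, 4, 8, 6, 10, 11, 12, 13, 2]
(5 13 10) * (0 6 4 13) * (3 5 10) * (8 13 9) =(0 6 4 9 8 13 3 5) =[6, 1, 2, 5, 9, 0, 4, 7, 13, 8, 10, 11, 12, 3]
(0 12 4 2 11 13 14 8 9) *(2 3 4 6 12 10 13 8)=[10, 1, 11, 4, 3, 5, 12, 7, 9, 0, 13, 8, 6, 14, 2]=(0 10 13 14 2 11 8 9)(3 4)(6 12)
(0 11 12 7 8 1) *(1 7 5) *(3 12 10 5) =(0 11 10 5 1)(3 12)(7 8) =[11, 0, 2, 12, 4, 1, 6, 8, 7, 9, 5, 10, 3]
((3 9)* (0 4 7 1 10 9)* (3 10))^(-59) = (0 4 7 1 3)(9 10)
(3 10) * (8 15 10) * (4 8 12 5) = (3 12 5 4 8 15 10) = [0, 1, 2, 12, 8, 4, 6, 7, 15, 9, 3, 11, 5, 13, 14, 10]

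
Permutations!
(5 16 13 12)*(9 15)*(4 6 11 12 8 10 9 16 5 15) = (4 6 11 12 15 16 13 8 10 9) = [0, 1, 2, 3, 6, 5, 11, 7, 10, 4, 9, 12, 15, 8, 14, 16, 13]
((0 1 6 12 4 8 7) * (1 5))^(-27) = (0 4 1 7 12 5 8 6)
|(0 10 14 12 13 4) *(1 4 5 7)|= |(0 10 14 12 13 5 7 1 4)|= 9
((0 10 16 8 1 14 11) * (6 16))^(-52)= (0 8)(1 10)(6 14)(11 16)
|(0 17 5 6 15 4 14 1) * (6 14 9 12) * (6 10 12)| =|(0 17 5 14 1)(4 9 6 15)(10 12)| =20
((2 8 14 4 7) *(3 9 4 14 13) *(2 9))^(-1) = ((14)(2 8 13 3)(4 7 9))^(-1) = (14)(2 3 13 8)(4 9 7)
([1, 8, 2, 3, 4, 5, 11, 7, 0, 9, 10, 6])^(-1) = [8, 0, 2, 3, 4, 5, 11, 7, 1, 9, 10, 6]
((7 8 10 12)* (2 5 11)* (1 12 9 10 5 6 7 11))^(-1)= ((1 12 11 2 6 7 8 5)(9 10))^(-1)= (1 5 8 7 6 2 11 12)(9 10)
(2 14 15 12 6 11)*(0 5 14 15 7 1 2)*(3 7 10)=[5, 2, 15, 7, 4, 14, 11, 1, 8, 9, 3, 0, 6, 13, 10, 12]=(0 5 14 10 3 7 1 2 15 12 6 11)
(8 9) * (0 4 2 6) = [4, 1, 6, 3, 2, 5, 0, 7, 9, 8] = (0 4 2 6)(8 9)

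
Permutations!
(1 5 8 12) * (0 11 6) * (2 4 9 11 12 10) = [12, 5, 4, 3, 9, 8, 0, 7, 10, 11, 2, 6, 1] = (0 12 1 5 8 10 2 4 9 11 6)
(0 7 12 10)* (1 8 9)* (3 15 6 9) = [7, 8, 2, 15, 4, 5, 9, 12, 3, 1, 0, 11, 10, 13, 14, 6] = (0 7 12 10)(1 8 3 15 6 9)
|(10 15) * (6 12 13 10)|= 5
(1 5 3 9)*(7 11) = (1 5 3 9)(7 11) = [0, 5, 2, 9, 4, 3, 6, 11, 8, 1, 10, 7]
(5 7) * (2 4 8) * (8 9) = (2 4 9 8)(5 7) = [0, 1, 4, 3, 9, 7, 6, 5, 2, 8]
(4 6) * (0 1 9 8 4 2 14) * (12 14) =(0 1 9 8 4 6 2 12 14) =[1, 9, 12, 3, 6, 5, 2, 7, 4, 8, 10, 11, 14, 13, 0]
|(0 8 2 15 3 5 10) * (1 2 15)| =6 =|(0 8 15 3 5 10)(1 2)|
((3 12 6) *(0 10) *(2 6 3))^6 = ((0 10)(2 6)(3 12))^6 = (12)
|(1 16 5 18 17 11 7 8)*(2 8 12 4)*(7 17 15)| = |(1 16 5 18 15 7 12 4 2 8)(11 17)| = 10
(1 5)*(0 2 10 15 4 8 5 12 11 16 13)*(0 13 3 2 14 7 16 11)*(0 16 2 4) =(0 14 7 2 10 15)(1 12 16 3 4 8 5) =[14, 12, 10, 4, 8, 1, 6, 2, 5, 9, 15, 11, 16, 13, 7, 0, 3]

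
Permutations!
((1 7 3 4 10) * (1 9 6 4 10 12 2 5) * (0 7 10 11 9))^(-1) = (0 10 1 5 2 12 4 6 9 11 3 7)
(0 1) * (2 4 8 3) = (0 1)(2 4 8 3) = [1, 0, 4, 2, 8, 5, 6, 7, 3]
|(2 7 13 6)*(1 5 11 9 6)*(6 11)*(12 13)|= 14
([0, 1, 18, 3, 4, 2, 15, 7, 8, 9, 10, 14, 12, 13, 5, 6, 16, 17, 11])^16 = (2 18 11 14 5)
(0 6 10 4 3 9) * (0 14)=[6, 1, 2, 9, 3, 5, 10, 7, 8, 14, 4, 11, 12, 13, 0]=(0 6 10 4 3 9 14)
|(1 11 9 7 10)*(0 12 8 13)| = |(0 12 8 13)(1 11 9 7 10)| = 20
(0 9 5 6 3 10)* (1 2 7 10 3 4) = (0 9 5 6 4 1 2 7 10) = [9, 2, 7, 3, 1, 6, 4, 10, 8, 5, 0]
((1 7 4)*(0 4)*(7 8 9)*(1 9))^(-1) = ((0 4 9 7)(1 8))^(-1) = (0 7 9 4)(1 8)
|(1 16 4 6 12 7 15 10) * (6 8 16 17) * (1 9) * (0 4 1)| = |(0 4 8 16 1 17 6 12 7 15 10 9)| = 12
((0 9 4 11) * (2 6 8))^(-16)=((0 9 4 11)(2 6 8))^(-16)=(11)(2 8 6)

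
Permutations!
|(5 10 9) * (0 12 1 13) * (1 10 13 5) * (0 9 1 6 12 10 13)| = 4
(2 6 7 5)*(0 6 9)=(0 6 7 5 2 9)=[6, 1, 9, 3, 4, 2, 7, 5, 8, 0]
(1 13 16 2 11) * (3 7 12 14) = (1 13 16 2 11)(3 7 12 14) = [0, 13, 11, 7, 4, 5, 6, 12, 8, 9, 10, 1, 14, 16, 3, 15, 2]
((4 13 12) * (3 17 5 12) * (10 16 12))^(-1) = (3 13 4 12 16 10 5 17)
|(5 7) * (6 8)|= 2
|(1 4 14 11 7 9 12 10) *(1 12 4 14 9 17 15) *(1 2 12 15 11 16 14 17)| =4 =|(1 17 11 7)(2 12 10 15)(4 9)(14 16)|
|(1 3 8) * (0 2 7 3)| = |(0 2 7 3 8 1)| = 6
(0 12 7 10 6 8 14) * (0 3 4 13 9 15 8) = [12, 1, 2, 4, 13, 5, 0, 10, 14, 15, 6, 11, 7, 9, 3, 8] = (0 12 7 10 6)(3 4 13 9 15 8 14)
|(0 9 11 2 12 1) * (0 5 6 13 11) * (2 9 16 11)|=12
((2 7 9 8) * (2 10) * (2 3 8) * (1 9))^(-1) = ((1 9 2 7)(3 8 10))^(-1) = (1 7 2 9)(3 10 8)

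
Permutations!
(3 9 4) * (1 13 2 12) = (1 13 2 12)(3 9 4) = [0, 13, 12, 9, 3, 5, 6, 7, 8, 4, 10, 11, 1, 2]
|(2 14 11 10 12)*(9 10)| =|(2 14 11 9 10 12)| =6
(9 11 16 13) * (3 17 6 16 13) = (3 17 6 16)(9 11 13) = [0, 1, 2, 17, 4, 5, 16, 7, 8, 11, 10, 13, 12, 9, 14, 15, 3, 6]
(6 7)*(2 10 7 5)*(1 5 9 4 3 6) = (1 5 2 10 7)(3 6 9 4) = [0, 5, 10, 6, 3, 2, 9, 1, 8, 4, 7]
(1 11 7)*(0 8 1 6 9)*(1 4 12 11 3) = (0 8 4 12 11 7 6 9)(1 3) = [8, 3, 2, 1, 12, 5, 9, 6, 4, 0, 10, 7, 11]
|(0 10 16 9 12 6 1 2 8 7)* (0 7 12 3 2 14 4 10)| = 11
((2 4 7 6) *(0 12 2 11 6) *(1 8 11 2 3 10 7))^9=(0 7 10 3 12)(1 6)(2 8)(4 11)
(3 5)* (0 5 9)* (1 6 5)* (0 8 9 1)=(1 6 5 3)(8 9)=[0, 6, 2, 1, 4, 3, 5, 7, 9, 8]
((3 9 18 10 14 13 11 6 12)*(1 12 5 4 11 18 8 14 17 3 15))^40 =((1 12 15)(3 9 8 14 13 18 10 17)(4 11 6 5))^40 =(18)(1 12 15)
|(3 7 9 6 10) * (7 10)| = 6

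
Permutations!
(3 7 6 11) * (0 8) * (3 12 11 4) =(0 8)(3 7 6 4)(11 12) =[8, 1, 2, 7, 3, 5, 4, 6, 0, 9, 10, 12, 11]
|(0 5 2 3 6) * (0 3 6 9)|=|(0 5 2 6 3 9)|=6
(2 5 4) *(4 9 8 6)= (2 5 9 8 6 4)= [0, 1, 5, 3, 2, 9, 4, 7, 6, 8]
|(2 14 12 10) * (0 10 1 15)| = 7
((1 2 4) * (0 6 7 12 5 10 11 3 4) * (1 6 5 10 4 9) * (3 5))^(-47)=(0 1 3 2 9)(4 7 10 5 6 12 11)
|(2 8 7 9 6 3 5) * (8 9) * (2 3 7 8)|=|(2 9 6 7)(3 5)|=4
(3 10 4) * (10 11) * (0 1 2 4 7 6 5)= (0 1 2 4 3 11 10 7 6 5)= [1, 2, 4, 11, 3, 0, 5, 6, 8, 9, 7, 10]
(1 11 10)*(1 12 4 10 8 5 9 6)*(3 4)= [0, 11, 2, 4, 10, 9, 1, 7, 5, 6, 12, 8, 3]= (1 11 8 5 9 6)(3 4 10 12)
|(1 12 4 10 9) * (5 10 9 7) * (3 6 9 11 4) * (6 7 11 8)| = |(1 12 3 7 5 10 11 4 8 6 9)| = 11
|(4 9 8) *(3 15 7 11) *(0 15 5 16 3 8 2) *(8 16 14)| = 12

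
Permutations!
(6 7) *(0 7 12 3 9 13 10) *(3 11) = (0 7 6 12 11 3 9 13 10) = [7, 1, 2, 9, 4, 5, 12, 6, 8, 13, 0, 3, 11, 10]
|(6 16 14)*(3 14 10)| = 5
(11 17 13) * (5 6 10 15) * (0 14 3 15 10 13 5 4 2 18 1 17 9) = [14, 17, 18, 15, 2, 6, 13, 7, 8, 0, 10, 9, 12, 11, 3, 4, 16, 5, 1] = (0 14 3 15 4 2 18 1 17 5 6 13 11 9)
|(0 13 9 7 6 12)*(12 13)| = 4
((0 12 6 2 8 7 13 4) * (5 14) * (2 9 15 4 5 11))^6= ((0 12 6 9 15 4)(2 8 7 13 5 14 11))^6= (15)(2 11 14 5 13 7 8)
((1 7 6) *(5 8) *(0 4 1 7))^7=(0 4 1)(5 8)(6 7)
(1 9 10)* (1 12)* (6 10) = [0, 9, 2, 3, 4, 5, 10, 7, 8, 6, 12, 11, 1] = (1 9 6 10 12)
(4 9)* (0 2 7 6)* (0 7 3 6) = (0 2 3 6 7)(4 9) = [2, 1, 3, 6, 9, 5, 7, 0, 8, 4]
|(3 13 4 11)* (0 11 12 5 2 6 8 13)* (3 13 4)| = 12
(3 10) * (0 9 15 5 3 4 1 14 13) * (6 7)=[9, 14, 2, 10, 1, 3, 7, 6, 8, 15, 4, 11, 12, 0, 13, 5]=(0 9 15 5 3 10 4 1 14 13)(6 7)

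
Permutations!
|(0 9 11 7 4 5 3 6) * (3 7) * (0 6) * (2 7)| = 4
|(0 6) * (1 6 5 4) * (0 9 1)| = 3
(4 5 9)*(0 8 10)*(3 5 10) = (0 8 3 5 9 4 10) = [8, 1, 2, 5, 10, 9, 6, 7, 3, 4, 0]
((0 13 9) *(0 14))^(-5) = (0 14 9 13)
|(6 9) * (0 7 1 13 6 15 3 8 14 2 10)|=12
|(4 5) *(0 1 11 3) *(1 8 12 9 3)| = |(0 8 12 9 3)(1 11)(4 5)| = 10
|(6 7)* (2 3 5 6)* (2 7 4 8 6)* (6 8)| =6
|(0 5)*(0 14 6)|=4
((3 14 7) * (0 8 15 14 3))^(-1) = ((0 8 15 14 7))^(-1) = (0 7 14 15 8)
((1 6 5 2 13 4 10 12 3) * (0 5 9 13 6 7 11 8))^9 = (0 3 9 8 12 6 11 10 2 7 4 5 1 13)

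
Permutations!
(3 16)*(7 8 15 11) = (3 16)(7 8 15 11) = [0, 1, 2, 16, 4, 5, 6, 8, 15, 9, 10, 7, 12, 13, 14, 11, 3]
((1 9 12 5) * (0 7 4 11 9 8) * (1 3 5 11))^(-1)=(0 8 1 4 7)(3 5)(9 11 12)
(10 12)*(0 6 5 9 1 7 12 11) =(0 6 5 9 1 7 12 10 11) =[6, 7, 2, 3, 4, 9, 5, 12, 8, 1, 11, 0, 10]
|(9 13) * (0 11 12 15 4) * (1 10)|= |(0 11 12 15 4)(1 10)(9 13)|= 10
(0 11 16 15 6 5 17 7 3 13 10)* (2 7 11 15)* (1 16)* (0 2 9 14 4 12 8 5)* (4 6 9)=[15, 16, 7, 13, 12, 17, 0, 3, 5, 14, 2, 1, 8, 10, 6, 9, 4, 11]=(0 15 9 14 6)(1 16 4 12 8 5 17 11)(2 7 3 13 10)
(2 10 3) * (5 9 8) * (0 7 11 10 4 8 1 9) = (0 7 11 10 3 2 4 8 5)(1 9) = [7, 9, 4, 2, 8, 0, 6, 11, 5, 1, 3, 10]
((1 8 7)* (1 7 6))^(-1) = (1 6 8)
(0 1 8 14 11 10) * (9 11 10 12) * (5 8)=(0 1 5 8 14 10)(9 11 12)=[1, 5, 2, 3, 4, 8, 6, 7, 14, 11, 0, 12, 9, 13, 10]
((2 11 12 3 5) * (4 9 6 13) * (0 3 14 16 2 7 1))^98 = (0 7 3 1 5)(2 14 11 16 12)(4 6)(9 13) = ((0 3 5 7 1)(2 11 12 14 16)(4 9 6 13))^98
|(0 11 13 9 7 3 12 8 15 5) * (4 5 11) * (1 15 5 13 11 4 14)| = |(0 14 1 15 4 13 9 7 3 12 8 5)| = 12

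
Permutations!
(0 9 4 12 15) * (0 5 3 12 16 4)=(0 9)(3 12 15 5)(4 16)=[9, 1, 2, 12, 16, 3, 6, 7, 8, 0, 10, 11, 15, 13, 14, 5, 4]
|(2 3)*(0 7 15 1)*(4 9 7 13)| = |(0 13 4 9 7 15 1)(2 3)| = 14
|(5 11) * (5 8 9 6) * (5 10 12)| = 7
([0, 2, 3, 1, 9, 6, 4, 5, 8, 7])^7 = (1 2 3)(4 7 6 9 5)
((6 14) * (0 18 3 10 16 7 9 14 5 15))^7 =((0 18 3 10 16 7 9 14 6 5 15))^7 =(0 14 10 15 9 3 5 7 18 6 16)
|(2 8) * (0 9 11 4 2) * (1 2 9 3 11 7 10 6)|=|(0 3 11 4 9 7 10 6 1 2 8)|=11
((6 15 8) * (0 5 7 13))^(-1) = (0 13 7 5)(6 8 15)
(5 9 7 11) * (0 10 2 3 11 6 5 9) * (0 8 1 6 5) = (0 10 2 3 11 9 7 5 8 1 6) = [10, 6, 3, 11, 4, 8, 0, 5, 1, 7, 2, 9]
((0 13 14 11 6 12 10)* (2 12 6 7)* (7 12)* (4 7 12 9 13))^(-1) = ((0 4 7 2 12 10)(9 13 14 11))^(-1) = (0 10 12 2 7 4)(9 11 14 13)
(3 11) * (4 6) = [0, 1, 2, 11, 6, 5, 4, 7, 8, 9, 10, 3] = (3 11)(4 6)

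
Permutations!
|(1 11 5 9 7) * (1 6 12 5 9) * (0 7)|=8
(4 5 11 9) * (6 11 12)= (4 5 12 6 11 9)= [0, 1, 2, 3, 5, 12, 11, 7, 8, 4, 10, 9, 6]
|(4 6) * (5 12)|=|(4 6)(5 12)|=2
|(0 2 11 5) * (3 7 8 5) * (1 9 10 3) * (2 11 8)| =|(0 11 1 9 10 3 7 2 8 5)| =10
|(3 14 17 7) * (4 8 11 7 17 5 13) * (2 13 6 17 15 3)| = |(2 13 4 8 11 7)(3 14 5 6 17 15)| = 6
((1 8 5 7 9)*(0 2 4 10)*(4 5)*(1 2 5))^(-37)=(0 10 4 8 1 2 9 7 5)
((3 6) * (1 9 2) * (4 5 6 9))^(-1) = (1 2 9 3 6 5 4)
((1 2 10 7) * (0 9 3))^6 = ((0 9 3)(1 2 10 7))^6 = (1 10)(2 7)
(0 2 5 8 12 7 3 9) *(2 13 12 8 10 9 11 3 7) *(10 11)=(0 13 12 2 5 11 3 10 9)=[13, 1, 5, 10, 4, 11, 6, 7, 8, 0, 9, 3, 2, 12]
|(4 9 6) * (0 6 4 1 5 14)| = |(0 6 1 5 14)(4 9)| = 10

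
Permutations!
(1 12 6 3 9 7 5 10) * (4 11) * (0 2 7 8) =(0 2 7 5 10 1 12 6 3 9 8)(4 11) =[2, 12, 7, 9, 11, 10, 3, 5, 0, 8, 1, 4, 6]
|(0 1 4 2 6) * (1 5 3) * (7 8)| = 14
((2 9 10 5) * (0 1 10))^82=(0 2 10)(1 9 5)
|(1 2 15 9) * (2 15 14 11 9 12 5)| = |(1 15 12 5 2 14 11 9)| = 8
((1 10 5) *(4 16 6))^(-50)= ((1 10 5)(4 16 6))^(-50)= (1 10 5)(4 16 6)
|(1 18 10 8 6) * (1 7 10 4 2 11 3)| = |(1 18 4 2 11 3)(6 7 10 8)| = 12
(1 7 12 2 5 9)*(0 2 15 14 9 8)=(0 2 5 8)(1 7 12 15 14 9)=[2, 7, 5, 3, 4, 8, 6, 12, 0, 1, 10, 11, 15, 13, 9, 14]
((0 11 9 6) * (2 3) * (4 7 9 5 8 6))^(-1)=(0 6 8 5 11)(2 3)(4 9 7)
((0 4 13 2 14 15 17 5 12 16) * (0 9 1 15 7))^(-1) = (0 7 14 2 13 4)(1 9 16 12 5 17 15)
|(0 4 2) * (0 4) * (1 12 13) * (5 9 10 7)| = |(1 12 13)(2 4)(5 9 10 7)| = 12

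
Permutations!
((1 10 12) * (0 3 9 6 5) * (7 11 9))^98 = ((0 3 7 11 9 6 5)(1 10 12))^98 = (1 12 10)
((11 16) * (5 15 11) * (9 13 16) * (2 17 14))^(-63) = (17)(5 9)(11 16)(13 15)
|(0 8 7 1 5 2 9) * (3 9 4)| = |(0 8 7 1 5 2 4 3 9)| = 9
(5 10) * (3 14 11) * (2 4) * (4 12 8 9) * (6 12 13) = [0, 1, 13, 14, 2, 10, 12, 7, 9, 4, 5, 3, 8, 6, 11] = (2 13 6 12 8 9 4)(3 14 11)(5 10)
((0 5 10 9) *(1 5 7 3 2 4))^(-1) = ((0 7 3 2 4 1 5 10 9))^(-1) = (0 9 10 5 1 4 2 3 7)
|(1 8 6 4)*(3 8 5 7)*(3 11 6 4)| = |(1 5 7 11 6 3 8 4)| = 8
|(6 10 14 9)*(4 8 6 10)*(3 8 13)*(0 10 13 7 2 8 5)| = 35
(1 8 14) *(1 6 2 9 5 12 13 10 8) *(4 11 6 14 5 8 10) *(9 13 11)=(14)(2 13 4 9 8 5 12 11 6)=[0, 1, 13, 3, 9, 12, 2, 7, 5, 8, 10, 6, 11, 4, 14]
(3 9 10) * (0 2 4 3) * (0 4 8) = [2, 1, 8, 9, 3, 5, 6, 7, 0, 10, 4] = (0 2 8)(3 9 10 4)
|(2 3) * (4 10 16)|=|(2 3)(4 10 16)|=6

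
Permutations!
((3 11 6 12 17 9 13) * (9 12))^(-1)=((3 11 6 9 13)(12 17))^(-1)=(3 13 9 6 11)(12 17)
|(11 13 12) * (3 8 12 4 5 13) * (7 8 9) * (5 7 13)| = 8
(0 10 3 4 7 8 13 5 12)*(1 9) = [10, 9, 2, 4, 7, 12, 6, 8, 13, 1, 3, 11, 0, 5] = (0 10 3 4 7 8 13 5 12)(1 9)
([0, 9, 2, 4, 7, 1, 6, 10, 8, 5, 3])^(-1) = [0, 5, 2, 10, 3, 9, 6, 4, 8, 1, 7]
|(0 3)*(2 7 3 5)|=5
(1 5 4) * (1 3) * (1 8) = (1 5 4 3 8) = [0, 5, 2, 8, 3, 4, 6, 7, 1]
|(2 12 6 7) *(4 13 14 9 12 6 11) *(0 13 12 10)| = 15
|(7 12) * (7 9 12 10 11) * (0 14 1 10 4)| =|(0 14 1 10 11 7 4)(9 12)| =14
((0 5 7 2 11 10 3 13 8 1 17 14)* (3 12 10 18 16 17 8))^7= ((0 5 7 2 11 18 16 17 14)(1 8)(3 13)(10 12))^7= (0 17 18 2 5 14 16 11 7)(1 8)(3 13)(10 12)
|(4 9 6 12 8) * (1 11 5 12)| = 8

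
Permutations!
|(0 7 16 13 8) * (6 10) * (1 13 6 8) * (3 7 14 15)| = |(0 14 15 3 7 16 6 10 8)(1 13)| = 18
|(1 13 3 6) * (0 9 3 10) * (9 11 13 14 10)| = |(0 11 13 9 3 6 1 14 10)| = 9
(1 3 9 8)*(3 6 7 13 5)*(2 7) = (1 6 2 7 13 5 3 9 8) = [0, 6, 7, 9, 4, 3, 2, 13, 1, 8, 10, 11, 12, 5]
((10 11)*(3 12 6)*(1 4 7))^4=((1 4 7)(3 12 6)(10 11))^4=(1 4 7)(3 12 6)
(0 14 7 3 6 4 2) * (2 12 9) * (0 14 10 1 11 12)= (0 10 1 11 12 9 2 14 7 3 6 4)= [10, 11, 14, 6, 0, 5, 4, 3, 8, 2, 1, 12, 9, 13, 7]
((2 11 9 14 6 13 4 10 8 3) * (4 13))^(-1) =((2 11 9 14 6 4 10 8 3))^(-1) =(2 3 8 10 4 6 14 9 11)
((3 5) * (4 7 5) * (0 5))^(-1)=(0 7 4 3 5)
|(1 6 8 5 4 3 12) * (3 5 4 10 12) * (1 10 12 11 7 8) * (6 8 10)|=6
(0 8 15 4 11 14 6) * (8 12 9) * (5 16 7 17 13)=(0 12 9 8 15 4 11 14 6)(5 16 7 17 13)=[12, 1, 2, 3, 11, 16, 0, 17, 15, 8, 10, 14, 9, 5, 6, 4, 7, 13]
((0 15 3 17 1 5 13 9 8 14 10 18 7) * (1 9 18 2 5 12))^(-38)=((0 15 3 17 9 8 14 10 2 5 13 18 7)(1 12))^(-38)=(0 15 3 17 9 8 14 10 2 5 13 18 7)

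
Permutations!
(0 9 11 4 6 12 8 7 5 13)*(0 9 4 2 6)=(0 4)(2 6 12 8 7 5 13 9 11)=[4, 1, 6, 3, 0, 13, 12, 5, 7, 11, 10, 2, 8, 9]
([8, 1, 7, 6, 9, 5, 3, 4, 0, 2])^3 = [8, 1, 9, 6, 7, 5, 3, 2, 0, 4]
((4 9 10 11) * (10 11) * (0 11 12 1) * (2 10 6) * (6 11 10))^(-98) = (12)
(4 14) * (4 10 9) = [0, 1, 2, 3, 14, 5, 6, 7, 8, 4, 9, 11, 12, 13, 10] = (4 14 10 9)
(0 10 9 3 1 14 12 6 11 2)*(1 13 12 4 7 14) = [10, 1, 0, 13, 7, 5, 11, 14, 8, 3, 9, 2, 6, 12, 4] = (0 10 9 3 13 12 6 11 2)(4 7 14)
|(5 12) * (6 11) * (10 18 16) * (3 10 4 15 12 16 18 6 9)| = 5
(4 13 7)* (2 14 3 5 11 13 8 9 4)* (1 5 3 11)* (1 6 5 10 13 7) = (1 10 13)(2 14 11 7)(4 8 9)(5 6) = [0, 10, 14, 3, 8, 6, 5, 2, 9, 4, 13, 7, 12, 1, 11]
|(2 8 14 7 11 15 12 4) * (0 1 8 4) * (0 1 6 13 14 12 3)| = |(0 6 13 14 7 11 15 3)(1 8 12)(2 4)| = 24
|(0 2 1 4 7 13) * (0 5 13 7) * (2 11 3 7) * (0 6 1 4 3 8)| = 6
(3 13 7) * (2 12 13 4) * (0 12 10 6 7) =(0 12 13)(2 10 6 7 3 4) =[12, 1, 10, 4, 2, 5, 7, 3, 8, 9, 6, 11, 13, 0]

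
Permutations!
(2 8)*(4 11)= (2 8)(4 11)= [0, 1, 8, 3, 11, 5, 6, 7, 2, 9, 10, 4]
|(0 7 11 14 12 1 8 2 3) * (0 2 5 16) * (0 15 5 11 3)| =60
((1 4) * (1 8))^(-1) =(1 8 4)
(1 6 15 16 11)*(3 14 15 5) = (1 6 5 3 14 15 16 11) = [0, 6, 2, 14, 4, 3, 5, 7, 8, 9, 10, 1, 12, 13, 15, 16, 11]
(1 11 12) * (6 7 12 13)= [0, 11, 2, 3, 4, 5, 7, 12, 8, 9, 10, 13, 1, 6]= (1 11 13 6 7 12)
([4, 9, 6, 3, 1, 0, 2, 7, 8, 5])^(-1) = [5, 4, 6, 3, 0, 9, 2, 7, 8, 1]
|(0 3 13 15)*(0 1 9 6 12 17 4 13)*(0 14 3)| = 8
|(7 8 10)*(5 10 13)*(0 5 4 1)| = |(0 5 10 7 8 13 4 1)| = 8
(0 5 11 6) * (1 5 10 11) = [10, 5, 2, 3, 4, 1, 0, 7, 8, 9, 11, 6] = (0 10 11 6)(1 5)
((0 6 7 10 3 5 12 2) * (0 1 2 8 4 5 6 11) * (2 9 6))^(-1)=((0 11)(1 9 6 7 10 3 2)(4 5 12 8))^(-1)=(0 11)(1 2 3 10 7 6 9)(4 8 12 5)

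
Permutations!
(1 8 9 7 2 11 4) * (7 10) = (1 8 9 10 7 2 11 4) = [0, 8, 11, 3, 1, 5, 6, 2, 9, 10, 7, 4]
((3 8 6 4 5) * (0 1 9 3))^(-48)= (9)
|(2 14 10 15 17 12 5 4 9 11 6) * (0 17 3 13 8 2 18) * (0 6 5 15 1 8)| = |(0 17 12 15 3 13)(1 8 2 14 10)(4 9 11 5)(6 18)| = 60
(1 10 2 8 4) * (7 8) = (1 10 2 7 8 4) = [0, 10, 7, 3, 1, 5, 6, 8, 4, 9, 2]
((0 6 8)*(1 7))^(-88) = ((0 6 8)(1 7))^(-88) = (0 8 6)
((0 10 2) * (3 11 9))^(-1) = (0 2 10)(3 9 11)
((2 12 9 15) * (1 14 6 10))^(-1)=((1 14 6 10)(2 12 9 15))^(-1)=(1 10 6 14)(2 15 9 12)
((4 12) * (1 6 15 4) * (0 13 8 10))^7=(0 10 8 13)(1 15 12 6 4)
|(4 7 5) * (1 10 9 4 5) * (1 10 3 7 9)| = |(1 3 7 10)(4 9)| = 4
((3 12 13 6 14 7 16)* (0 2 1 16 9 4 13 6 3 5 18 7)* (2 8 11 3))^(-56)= (1 13 9 18 16 2 4 7 5)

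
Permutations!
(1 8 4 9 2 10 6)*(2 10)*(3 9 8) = [0, 3, 2, 9, 8, 5, 1, 7, 4, 10, 6] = (1 3 9 10 6)(4 8)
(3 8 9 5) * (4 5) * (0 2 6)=(0 2 6)(3 8 9 4 5)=[2, 1, 6, 8, 5, 3, 0, 7, 9, 4]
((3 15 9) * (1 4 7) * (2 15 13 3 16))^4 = ((1 4 7)(2 15 9 16)(3 13))^4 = (16)(1 4 7)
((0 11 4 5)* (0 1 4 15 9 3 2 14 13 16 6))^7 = (0 13 3 11 16 2 15 6 14 9)(1 4 5)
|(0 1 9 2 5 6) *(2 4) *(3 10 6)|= |(0 1 9 4 2 5 3 10 6)|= 9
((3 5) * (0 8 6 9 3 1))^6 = ((0 8 6 9 3 5 1))^6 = (0 1 5 3 9 6 8)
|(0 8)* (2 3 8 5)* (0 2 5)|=|(2 3 8)|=3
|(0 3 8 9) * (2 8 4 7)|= 7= |(0 3 4 7 2 8 9)|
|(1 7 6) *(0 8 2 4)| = |(0 8 2 4)(1 7 6)| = 12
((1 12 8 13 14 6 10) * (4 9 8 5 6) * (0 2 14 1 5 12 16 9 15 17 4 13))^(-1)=(0 8 9 16 1 13 14 2)(4 17 15)(5 10 6)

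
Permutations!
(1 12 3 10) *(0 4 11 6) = (0 4 11 6)(1 12 3 10) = [4, 12, 2, 10, 11, 5, 0, 7, 8, 9, 1, 6, 3]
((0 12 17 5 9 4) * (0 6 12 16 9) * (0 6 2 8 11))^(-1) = ((0 16 9 4 2 8 11)(5 6 12 17))^(-1) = (0 11 8 2 4 9 16)(5 17 12 6)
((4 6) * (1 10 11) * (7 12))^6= (12)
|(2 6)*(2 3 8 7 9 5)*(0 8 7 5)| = 8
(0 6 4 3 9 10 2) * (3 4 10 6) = [3, 1, 0, 9, 4, 5, 10, 7, 8, 6, 2] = (0 3 9 6 10 2)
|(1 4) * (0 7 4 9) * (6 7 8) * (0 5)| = 8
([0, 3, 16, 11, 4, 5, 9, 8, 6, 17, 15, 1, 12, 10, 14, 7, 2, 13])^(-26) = (1 3 11)(6 7 10 17)(8 15 13 9)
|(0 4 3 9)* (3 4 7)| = 4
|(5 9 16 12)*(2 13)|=|(2 13)(5 9 16 12)|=4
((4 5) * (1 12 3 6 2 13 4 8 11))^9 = (1 11 8 5 4 13 2 6 3 12) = ((1 12 3 6 2 13 4 5 8 11))^9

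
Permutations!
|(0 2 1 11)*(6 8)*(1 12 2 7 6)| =6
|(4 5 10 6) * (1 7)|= 4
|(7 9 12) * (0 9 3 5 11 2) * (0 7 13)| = |(0 9 12 13)(2 7 3 5 11)| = 20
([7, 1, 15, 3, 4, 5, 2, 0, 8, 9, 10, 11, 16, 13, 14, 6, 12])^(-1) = (0 7)(2 6 15)(12 16)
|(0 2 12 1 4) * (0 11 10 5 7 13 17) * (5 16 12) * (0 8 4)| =13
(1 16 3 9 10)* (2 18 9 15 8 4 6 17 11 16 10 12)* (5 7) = (1 10)(2 18 9 12)(3 15 8 4 6 17 11 16)(5 7) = [0, 10, 18, 15, 6, 7, 17, 5, 4, 12, 1, 16, 2, 13, 14, 8, 3, 11, 9]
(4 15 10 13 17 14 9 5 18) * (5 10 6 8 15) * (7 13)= (4 5 18)(6 8 15)(7 13 17 14 9 10)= [0, 1, 2, 3, 5, 18, 8, 13, 15, 10, 7, 11, 12, 17, 9, 6, 16, 14, 4]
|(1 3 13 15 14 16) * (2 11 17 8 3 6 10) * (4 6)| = |(1 4 6 10 2 11 17 8 3 13 15 14 16)| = 13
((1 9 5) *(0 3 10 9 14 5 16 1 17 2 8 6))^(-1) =(0 6 8 2 17 5 14 1 16 9 10 3)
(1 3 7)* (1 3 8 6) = (1 8 6)(3 7) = [0, 8, 2, 7, 4, 5, 1, 3, 6]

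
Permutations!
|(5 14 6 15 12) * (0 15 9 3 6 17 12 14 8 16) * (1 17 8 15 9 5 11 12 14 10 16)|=8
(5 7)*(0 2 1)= (0 2 1)(5 7)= [2, 0, 1, 3, 4, 7, 6, 5]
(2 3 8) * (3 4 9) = (2 4 9 3 8) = [0, 1, 4, 8, 9, 5, 6, 7, 2, 3]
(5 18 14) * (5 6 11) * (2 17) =(2 17)(5 18 14 6 11) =[0, 1, 17, 3, 4, 18, 11, 7, 8, 9, 10, 5, 12, 13, 6, 15, 16, 2, 14]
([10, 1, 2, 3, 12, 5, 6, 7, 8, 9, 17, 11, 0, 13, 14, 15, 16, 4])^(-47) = (0 4 10 12 17)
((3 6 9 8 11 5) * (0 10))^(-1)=((0 10)(3 6 9 8 11 5))^(-1)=(0 10)(3 5 11 8 9 6)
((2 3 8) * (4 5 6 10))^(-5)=((2 3 8)(4 5 6 10))^(-5)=(2 3 8)(4 10 6 5)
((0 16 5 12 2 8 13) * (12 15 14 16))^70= ((0 12 2 8 13)(5 15 14 16))^70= (5 14)(15 16)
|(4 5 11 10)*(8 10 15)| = |(4 5 11 15 8 10)| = 6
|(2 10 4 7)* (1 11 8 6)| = 4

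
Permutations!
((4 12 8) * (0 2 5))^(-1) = (0 5 2)(4 8 12)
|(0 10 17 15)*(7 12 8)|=12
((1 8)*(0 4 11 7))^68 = (11)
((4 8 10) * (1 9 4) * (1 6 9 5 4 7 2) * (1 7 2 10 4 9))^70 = (10)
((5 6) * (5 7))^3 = ((5 6 7))^3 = (7)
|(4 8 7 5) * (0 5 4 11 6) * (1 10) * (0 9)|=30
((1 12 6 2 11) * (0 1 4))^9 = (0 12 2 4 1 6 11)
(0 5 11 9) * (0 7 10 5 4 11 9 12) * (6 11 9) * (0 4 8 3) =[8, 1, 2, 0, 9, 6, 11, 10, 3, 7, 5, 12, 4] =(0 8 3)(4 9 7 10 5 6 11 12)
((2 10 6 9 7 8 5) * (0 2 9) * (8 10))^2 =((0 2 8 5 9 7 10 6))^2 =(0 8 9 10)(2 5 7 6)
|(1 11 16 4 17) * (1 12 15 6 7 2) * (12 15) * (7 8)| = 10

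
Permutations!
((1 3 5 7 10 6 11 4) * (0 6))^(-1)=(0 10 7 5 3 1 4 11 6)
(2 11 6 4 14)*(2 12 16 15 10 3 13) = (2 11 6 4 14 12 16 15 10 3 13) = [0, 1, 11, 13, 14, 5, 4, 7, 8, 9, 3, 6, 16, 2, 12, 10, 15]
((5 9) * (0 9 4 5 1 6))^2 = ((0 9 1 6)(4 5))^2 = (0 1)(6 9)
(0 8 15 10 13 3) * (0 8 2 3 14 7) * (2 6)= (0 6 2 3 8 15 10 13 14 7)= [6, 1, 3, 8, 4, 5, 2, 0, 15, 9, 13, 11, 12, 14, 7, 10]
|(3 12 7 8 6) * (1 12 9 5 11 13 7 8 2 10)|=12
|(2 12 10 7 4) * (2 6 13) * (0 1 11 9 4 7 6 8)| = |(0 1 11 9 4 8)(2 12 10 6 13)| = 30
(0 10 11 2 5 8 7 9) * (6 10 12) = (0 12 6 10 11 2 5 8 7 9) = [12, 1, 5, 3, 4, 8, 10, 9, 7, 0, 11, 2, 6]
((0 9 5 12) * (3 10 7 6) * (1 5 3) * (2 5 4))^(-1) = (0 12 5 2 4 1 6 7 10 3 9)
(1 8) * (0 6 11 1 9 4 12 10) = [6, 8, 2, 3, 12, 5, 11, 7, 9, 4, 0, 1, 10] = (0 6 11 1 8 9 4 12 10)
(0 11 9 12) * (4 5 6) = [11, 1, 2, 3, 5, 6, 4, 7, 8, 12, 10, 9, 0] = (0 11 9 12)(4 5 6)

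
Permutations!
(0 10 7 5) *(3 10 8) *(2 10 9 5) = (0 8 3 9 5)(2 10 7) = [8, 1, 10, 9, 4, 0, 6, 2, 3, 5, 7]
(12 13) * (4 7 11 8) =(4 7 11 8)(12 13) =[0, 1, 2, 3, 7, 5, 6, 11, 4, 9, 10, 8, 13, 12]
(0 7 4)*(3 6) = (0 7 4)(3 6) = [7, 1, 2, 6, 0, 5, 3, 4]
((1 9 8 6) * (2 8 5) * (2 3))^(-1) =(1 6 8 2 3 5 9) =((1 9 5 3 2 8 6))^(-1)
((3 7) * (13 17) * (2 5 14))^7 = ((2 5 14)(3 7)(13 17))^7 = (2 5 14)(3 7)(13 17)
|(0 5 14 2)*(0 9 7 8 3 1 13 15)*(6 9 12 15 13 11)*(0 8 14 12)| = |(0 5 12 15 8 3 1 11 6 9 7 14 2)| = 13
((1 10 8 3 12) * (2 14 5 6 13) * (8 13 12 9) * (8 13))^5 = (1 13 12 9 6 3 5 8 14 10 2)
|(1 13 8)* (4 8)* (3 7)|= 4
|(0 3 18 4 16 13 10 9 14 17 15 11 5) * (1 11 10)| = |(0 3 18 4 16 13 1 11 5)(9 14 17 15 10)| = 45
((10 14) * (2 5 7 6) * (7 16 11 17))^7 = ((2 5 16 11 17 7 6)(10 14))^7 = (17)(10 14)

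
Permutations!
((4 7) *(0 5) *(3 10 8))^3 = (10)(0 5)(4 7)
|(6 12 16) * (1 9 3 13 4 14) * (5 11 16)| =30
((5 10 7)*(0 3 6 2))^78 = ((0 3 6 2)(5 10 7))^78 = (10)(0 6)(2 3)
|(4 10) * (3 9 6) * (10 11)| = 3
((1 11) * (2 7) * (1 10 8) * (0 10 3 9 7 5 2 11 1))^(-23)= ((0 10 8)(2 5)(3 9 7 11))^(-23)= (0 10 8)(2 5)(3 9 7 11)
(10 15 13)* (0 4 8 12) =(0 4 8 12)(10 15 13) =[4, 1, 2, 3, 8, 5, 6, 7, 12, 9, 15, 11, 0, 10, 14, 13]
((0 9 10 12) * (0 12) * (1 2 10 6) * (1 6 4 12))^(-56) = ((0 9 4 12 1 2 10))^(-56) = (12)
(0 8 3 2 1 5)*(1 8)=[1, 5, 8, 2, 4, 0, 6, 7, 3]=(0 1 5)(2 8 3)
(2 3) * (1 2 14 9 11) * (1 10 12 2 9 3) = [0, 9, 1, 14, 4, 5, 6, 7, 8, 11, 12, 10, 2, 13, 3] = (1 9 11 10 12 2)(3 14)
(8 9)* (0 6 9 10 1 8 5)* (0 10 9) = (0 6)(1 8 9 5 10) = [6, 8, 2, 3, 4, 10, 0, 7, 9, 5, 1]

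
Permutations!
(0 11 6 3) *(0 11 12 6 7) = (0 12 6 3 11 7) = [12, 1, 2, 11, 4, 5, 3, 0, 8, 9, 10, 7, 6]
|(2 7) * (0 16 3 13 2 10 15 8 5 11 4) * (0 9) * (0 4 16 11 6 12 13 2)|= |(0 11 16 3 2 7 10 15 8 5 6 12 13)(4 9)|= 26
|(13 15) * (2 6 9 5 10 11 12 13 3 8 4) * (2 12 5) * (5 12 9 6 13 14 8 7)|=13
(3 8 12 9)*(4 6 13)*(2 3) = (2 3 8 12 9)(4 6 13) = [0, 1, 3, 8, 6, 5, 13, 7, 12, 2, 10, 11, 9, 4]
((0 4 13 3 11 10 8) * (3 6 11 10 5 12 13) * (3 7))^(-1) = (0 8 10 3 7 4)(5 11 6 13 12)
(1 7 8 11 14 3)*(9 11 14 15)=(1 7 8 14 3)(9 11 15)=[0, 7, 2, 1, 4, 5, 6, 8, 14, 11, 10, 15, 12, 13, 3, 9]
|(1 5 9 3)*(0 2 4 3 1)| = 12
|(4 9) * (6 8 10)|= |(4 9)(6 8 10)|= 6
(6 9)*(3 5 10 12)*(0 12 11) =(0 12 3 5 10 11)(6 9) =[12, 1, 2, 5, 4, 10, 9, 7, 8, 6, 11, 0, 3]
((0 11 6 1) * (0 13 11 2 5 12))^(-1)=((0 2 5 12)(1 13 11 6))^(-1)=(0 12 5 2)(1 6 11 13)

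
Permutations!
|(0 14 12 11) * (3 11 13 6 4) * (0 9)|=9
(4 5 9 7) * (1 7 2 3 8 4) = [0, 7, 3, 8, 5, 9, 6, 1, 4, 2] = (1 7)(2 3 8 4 5 9)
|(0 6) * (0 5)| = |(0 6 5)| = 3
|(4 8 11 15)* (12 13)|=|(4 8 11 15)(12 13)|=4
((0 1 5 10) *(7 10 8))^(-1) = (0 10 7 8 5 1)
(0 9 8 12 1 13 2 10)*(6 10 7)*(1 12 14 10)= (0 9 8 14 10)(1 13 2 7 6)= [9, 13, 7, 3, 4, 5, 1, 6, 14, 8, 0, 11, 12, 2, 10]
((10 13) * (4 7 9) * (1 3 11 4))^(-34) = (13)(1 11 7)(3 4 9)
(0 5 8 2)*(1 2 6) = (0 5 8 6 1 2) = [5, 2, 0, 3, 4, 8, 1, 7, 6]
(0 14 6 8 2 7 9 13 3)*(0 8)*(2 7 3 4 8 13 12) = (0 14 6)(2 3 13 4 8 7 9 12) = [14, 1, 3, 13, 8, 5, 0, 9, 7, 12, 10, 11, 2, 4, 6]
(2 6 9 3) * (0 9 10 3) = (0 9)(2 6 10 3) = [9, 1, 6, 2, 4, 5, 10, 7, 8, 0, 3]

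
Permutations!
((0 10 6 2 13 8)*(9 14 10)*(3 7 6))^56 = ((0 9 14 10 3 7 6 2 13 8))^56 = (0 6 14 13 3)(2 10 8 7 9)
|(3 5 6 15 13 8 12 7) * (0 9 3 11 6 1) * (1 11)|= 12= |(0 9 3 5 11 6 15 13 8 12 7 1)|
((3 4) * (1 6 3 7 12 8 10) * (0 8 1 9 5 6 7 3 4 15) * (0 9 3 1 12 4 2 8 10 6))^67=(0 10 3 15 9 5)(1 7 4)(2 8 6)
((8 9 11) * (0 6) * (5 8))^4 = ((0 6)(5 8 9 11))^4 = (11)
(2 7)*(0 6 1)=[6, 0, 7, 3, 4, 5, 1, 2]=(0 6 1)(2 7)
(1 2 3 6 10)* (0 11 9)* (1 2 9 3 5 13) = (0 11 3 6 10 2 5 13 1 9) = [11, 9, 5, 6, 4, 13, 10, 7, 8, 0, 2, 3, 12, 1]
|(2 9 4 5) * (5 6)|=|(2 9 4 6 5)|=5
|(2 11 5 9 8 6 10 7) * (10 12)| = 9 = |(2 11 5 9 8 6 12 10 7)|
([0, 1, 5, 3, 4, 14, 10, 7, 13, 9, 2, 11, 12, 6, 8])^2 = (2 14 13 10 5 8 6)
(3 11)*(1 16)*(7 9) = (1 16)(3 11)(7 9) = [0, 16, 2, 11, 4, 5, 6, 9, 8, 7, 10, 3, 12, 13, 14, 15, 1]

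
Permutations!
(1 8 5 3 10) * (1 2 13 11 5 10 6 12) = (1 8 10 2 13 11 5 3 6 12) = [0, 8, 13, 6, 4, 3, 12, 7, 10, 9, 2, 5, 1, 11]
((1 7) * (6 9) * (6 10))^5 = (1 7)(6 10 9)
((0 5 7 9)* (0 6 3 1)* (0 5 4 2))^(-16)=((0 4 2)(1 5 7 9 6 3))^(-16)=(0 2 4)(1 7 6)(3 5 9)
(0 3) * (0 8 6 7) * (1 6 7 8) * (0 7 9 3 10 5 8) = (0 10 5 8 9 3 1 6) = [10, 6, 2, 1, 4, 8, 0, 7, 9, 3, 5]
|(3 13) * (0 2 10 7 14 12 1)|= 14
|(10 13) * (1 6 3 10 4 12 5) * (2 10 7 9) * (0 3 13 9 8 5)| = |(0 3 7 8 5 1 6 13 4 12)(2 10 9)| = 30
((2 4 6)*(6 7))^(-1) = (2 6 7 4)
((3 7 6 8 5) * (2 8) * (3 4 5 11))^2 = (2 11 7)(3 6 8)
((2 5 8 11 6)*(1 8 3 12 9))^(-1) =(1 9 12 3 5 2 6 11 8)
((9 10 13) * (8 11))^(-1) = (8 11)(9 13 10)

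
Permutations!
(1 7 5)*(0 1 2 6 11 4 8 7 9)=(0 1 9)(2 6 11 4 8 7 5)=[1, 9, 6, 3, 8, 2, 11, 5, 7, 0, 10, 4]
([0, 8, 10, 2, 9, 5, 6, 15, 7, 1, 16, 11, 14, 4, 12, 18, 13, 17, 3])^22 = (1 4 16 2 18 7)(3 15 8 9 13 10)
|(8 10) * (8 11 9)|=4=|(8 10 11 9)|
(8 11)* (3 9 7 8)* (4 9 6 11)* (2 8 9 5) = (2 8 4 5)(3 6 11)(7 9) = [0, 1, 8, 6, 5, 2, 11, 9, 4, 7, 10, 3]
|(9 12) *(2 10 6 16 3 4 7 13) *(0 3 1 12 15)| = |(0 3 4 7 13 2 10 6 16 1 12 9 15)| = 13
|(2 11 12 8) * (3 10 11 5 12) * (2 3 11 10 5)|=4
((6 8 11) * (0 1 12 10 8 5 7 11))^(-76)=((0 1 12 10 8)(5 7 11 6))^(-76)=(0 8 10 12 1)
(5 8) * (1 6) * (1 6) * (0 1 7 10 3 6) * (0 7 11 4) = [1, 11, 2, 6, 0, 8, 7, 10, 5, 9, 3, 4] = (0 1 11 4)(3 6 7 10)(5 8)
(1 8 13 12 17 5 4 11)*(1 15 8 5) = [0, 5, 2, 3, 11, 4, 6, 7, 13, 9, 10, 15, 17, 12, 14, 8, 16, 1] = (1 5 4 11 15 8 13 12 17)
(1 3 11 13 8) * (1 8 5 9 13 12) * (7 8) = (1 3 11 12)(5 9 13)(7 8) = [0, 3, 2, 11, 4, 9, 6, 8, 7, 13, 10, 12, 1, 5]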